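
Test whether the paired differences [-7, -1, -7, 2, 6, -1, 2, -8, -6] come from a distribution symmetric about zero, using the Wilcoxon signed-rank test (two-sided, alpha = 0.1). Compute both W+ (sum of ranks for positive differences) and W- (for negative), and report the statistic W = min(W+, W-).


Step 1: Drop any zero differences (none here) and take |d_i|.
|d| = [7, 1, 7, 2, 6, 1, 2, 8, 6]
Step 2: Midrank |d_i| (ties get averaged ranks).
ranks: |7|->7.5, |1|->1.5, |7|->7.5, |2|->3.5, |6|->5.5, |1|->1.5, |2|->3.5, |8|->9, |6|->5.5
Step 3: Attach original signs; sum ranks with positive sign and with negative sign.
W+ = 3.5 + 5.5 + 3.5 = 12.5
W- = 7.5 + 1.5 + 7.5 + 1.5 + 9 + 5.5 = 32.5
(Check: W+ + W- = 45 should equal n(n+1)/2 = 45.)
Step 4: Test statistic W = min(W+, W-) = 12.5.
Step 5: Ties in |d|, so use the tie-corrected normal approximation.
        E[W] = n(n+1)/4 = 9*10/4 = 22.5.
        Tie groups: |d|=1 (t=2), |d|=2 (t=2), |d|=6 (t=2), |d|=7 (t=2); sum(t^3 - t) = 24.
        Var[W] = n(n+1)(2n+1)/24 - sum(t^3-t)/48 = 1710/24 - 24/48 = 70.75.
        z = (W - E[W]) / sqrt(Var[W]) = (12.5 - 22.5) / 8.4113 = -1.1889.
        Two-sided p = 2*Phi(z) = 0.234488.
Step 6: alpha = 0.1. fail to reject H0.

W+ = 12.5, W- = 32.5, W = min = 12.5, p = 0.234488, fail to reject H0.


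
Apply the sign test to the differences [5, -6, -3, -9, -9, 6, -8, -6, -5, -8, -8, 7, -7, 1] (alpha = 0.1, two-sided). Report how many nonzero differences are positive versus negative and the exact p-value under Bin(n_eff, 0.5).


Step 1: Discard zero differences. Original n = 14; n_eff = number of nonzero differences = 14.
Nonzero differences (with sign): +5, -6, -3, -9, -9, +6, -8, -6, -5, -8, -8, +7, -7, +1
Step 2: Count signs: positive = 4, negative = 10.
Step 3: Under H0: P(positive) = 0.5, so the number of positives S ~ Bin(14, 0.5).
Step 4: Two-sided exact p-value = sum of Bin(14,0.5) probabilities at or below the observed probability = 0.179565.
Step 5: alpha = 0.1. fail to reject H0.

n_eff = 14, pos = 4, neg = 10, p = 0.179565, fail to reject H0.


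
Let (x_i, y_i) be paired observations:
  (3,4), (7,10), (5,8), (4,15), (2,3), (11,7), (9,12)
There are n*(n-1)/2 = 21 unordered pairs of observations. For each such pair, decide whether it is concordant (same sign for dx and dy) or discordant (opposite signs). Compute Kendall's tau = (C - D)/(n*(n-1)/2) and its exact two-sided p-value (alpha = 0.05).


Step 1: Enumerate the 21 unordered pairs (i,j) with i<j and classify each by sign(x_j-x_i) * sign(y_j-y_i).
  (1,2):dx=+4,dy=+6->C; (1,3):dx=+2,dy=+4->C; (1,4):dx=+1,dy=+11->C; (1,5):dx=-1,dy=-1->C
  (1,6):dx=+8,dy=+3->C; (1,7):dx=+6,dy=+8->C; (2,3):dx=-2,dy=-2->C; (2,4):dx=-3,dy=+5->D
  (2,5):dx=-5,dy=-7->C; (2,6):dx=+4,dy=-3->D; (2,7):dx=+2,dy=+2->C; (3,4):dx=-1,dy=+7->D
  (3,5):dx=-3,dy=-5->C; (3,6):dx=+6,dy=-1->D; (3,7):dx=+4,dy=+4->C; (4,5):dx=-2,dy=-12->C
  (4,6):dx=+7,dy=-8->D; (4,7):dx=+5,dy=-3->D; (5,6):dx=+9,dy=+4->C; (5,7):dx=+7,dy=+9->C
  (6,7):dx=-2,dy=+5->D
Step 2: C = 14, D = 7, total pairs = 21.
Step 3: tau = (C - D)/(n(n-1)/2) = (14 - 7)/21 = 0.333333.
Step 4: Exact two-sided p-value (enumerate n! = 5040 permutations of y under H0): p = 0.381349.
Step 5: alpha = 0.05. fail to reject H0.

tau_b = 0.3333 (C=14, D=7), p = 0.381349, fail to reject H0.


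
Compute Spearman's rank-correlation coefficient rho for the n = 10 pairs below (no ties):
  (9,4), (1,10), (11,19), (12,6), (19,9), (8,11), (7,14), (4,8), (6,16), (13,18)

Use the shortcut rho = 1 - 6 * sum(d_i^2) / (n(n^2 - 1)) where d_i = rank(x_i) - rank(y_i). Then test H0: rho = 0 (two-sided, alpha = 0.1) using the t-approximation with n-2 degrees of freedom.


Step 1: Rank x and y separately (midranks; no ties here).
rank(x): 9->6, 1->1, 11->7, 12->8, 19->10, 8->5, 7->4, 4->2, 6->3, 13->9
rank(y): 4->1, 10->5, 19->10, 6->2, 9->4, 11->6, 14->7, 8->3, 16->8, 18->9
Step 2: d_i = R_x(i) - R_y(i); compute d_i^2.
  (6-1)^2=25, (1-5)^2=16, (7-10)^2=9, (8-2)^2=36, (10-4)^2=36, (5-6)^2=1, (4-7)^2=9, (2-3)^2=1, (3-8)^2=25, (9-9)^2=0
sum(d^2) = 158.
Step 3: rho = 1 - 6*158 / (10*(10^2 - 1)) = 1 - 948/990 = 0.042424.
Step 4: Under H0, t = rho * sqrt((n-2)/(1-rho^2)) = 0.1201 ~ t(8).
Step 5: Two-sided p-value from the t-distribution with 8 df = 0.907364.
Step 6: alpha = 0.1. fail to reject H0.

rho = 0.0424, p = 0.907364, fail to reject H0 at alpha = 0.1.


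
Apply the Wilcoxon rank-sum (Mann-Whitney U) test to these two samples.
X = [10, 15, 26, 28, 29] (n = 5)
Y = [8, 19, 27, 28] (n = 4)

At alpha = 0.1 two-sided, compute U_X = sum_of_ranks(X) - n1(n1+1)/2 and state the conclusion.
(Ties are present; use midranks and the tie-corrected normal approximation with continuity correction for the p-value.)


Step 1: Combine and sort all 9 observations; assign midranks.
sorted (value, group): (8,Y), (10,X), (15,X), (19,Y), (26,X), (27,Y), (28,X), (28,Y), (29,X)
ranks: 8->1, 10->2, 15->3, 19->4, 26->5, 27->6, 28->7.5, 28->7.5, 29->9
Step 2: Rank sum for X: R1 = 2 + 3 + 5 + 7.5 + 9 = 26.5.
Step 3: U_X = R1 - n1(n1+1)/2 = 26.5 - 5*6/2 = 26.5 - 15 = 11.5.
       U_Y = n1*n2 - U_X = 20 - 11.5 = 8.5.
Step 4: Ties are present, so use the tie-corrected normal approximation (with continuity correction) for the p-value.
Step 5: p-value = 0.805701; compare to alpha = 0.1. fail to reject H0.

U_X = 11.5, p = 0.805701, fail to reject H0 at alpha = 0.1.


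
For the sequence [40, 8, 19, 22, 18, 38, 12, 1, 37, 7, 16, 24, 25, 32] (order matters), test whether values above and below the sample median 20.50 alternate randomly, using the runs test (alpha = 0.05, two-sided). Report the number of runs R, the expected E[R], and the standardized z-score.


Step 1: Compute median = 20.50; label A = above, B = below.
Labels in order: ABBABABBABBAAA  (n_A = 7, n_B = 7)
Step 2: Count runs R = 9.
Step 3: Under H0 (random ordering), E[R] = 2*n_A*n_B/(n_A+n_B) + 1 = 2*7*7/14 + 1 = 8.0000.
        Var[R] = 2*n_A*n_B*(2*n_A*n_B - n_A - n_B) / ((n_A+n_B)^2 * (n_A+n_B-1)) = 8232/2548 = 3.2308.
        SD[R] = 1.7974.
Step 4: Continuity-corrected z = (R - 0.5 - E[R]) / SD[R] = (9 - 0.5 - 8.0000) / 1.7974 = 0.2782.
Step 5: Two-sided p-value via normal approximation = 2*(1 - Phi(|z|)) = 0.780879.
Step 6: alpha = 0.05. fail to reject H0.

R = 9, z = 0.2782, p = 0.780879, fail to reject H0.


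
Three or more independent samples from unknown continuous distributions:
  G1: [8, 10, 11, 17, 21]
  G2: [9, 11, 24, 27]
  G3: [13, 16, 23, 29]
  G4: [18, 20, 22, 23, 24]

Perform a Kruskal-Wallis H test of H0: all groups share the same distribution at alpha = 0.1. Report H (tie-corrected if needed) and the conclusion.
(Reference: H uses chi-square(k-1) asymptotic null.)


Step 1: Combine all N = 18 observations and assign midranks.
sorted (value, group, rank): (8,G1,1), (9,G2,2), (10,G1,3), (11,G1,4.5), (11,G2,4.5), (13,G3,6), (16,G3,7), (17,G1,8), (18,G4,9), (20,G4,10), (21,G1,11), (22,G4,12), (23,G3,13.5), (23,G4,13.5), (24,G2,15.5), (24,G4,15.5), (27,G2,17), (29,G3,18)
Step 2: Sum ranks within each group.
R_1 = 27.5 (n_1 = 5)
R_2 = 39 (n_2 = 4)
R_3 = 44.5 (n_3 = 4)
R_4 = 60 (n_4 = 5)
Step 3: H = 12/(N(N+1)) * sum(R_i^2/n_i) - 3(N+1)
     = 12/(18*19) * (27.5^2/5 + 39^2/4 + 44.5^2/4 + 60^2/5) - 3*19
     = 0.035088 * 1746.56 - 57
     = 4.282895.
Step 4: Ties present; correction factor C = 1 - 18/(18^3 - 18) = 0.996904. Corrected H = 4.282895 / 0.996904 = 4.296196.
Step 5: Under H0, H ~ chi^2(3); p-value = 0.231206.
Step 6: alpha = 0.1. fail to reject H0.

H = 4.2962, df = 3, p = 0.231206, fail to reject H0.


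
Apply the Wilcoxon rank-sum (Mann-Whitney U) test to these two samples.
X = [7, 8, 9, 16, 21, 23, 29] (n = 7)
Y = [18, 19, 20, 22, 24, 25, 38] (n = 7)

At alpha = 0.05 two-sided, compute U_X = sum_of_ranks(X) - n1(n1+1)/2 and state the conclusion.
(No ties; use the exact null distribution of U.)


Step 1: Combine and sort all 14 observations; assign midranks.
sorted (value, group): (7,X), (8,X), (9,X), (16,X), (18,Y), (19,Y), (20,Y), (21,X), (22,Y), (23,X), (24,Y), (25,Y), (29,X), (38,Y)
ranks: 7->1, 8->2, 9->3, 16->4, 18->5, 19->6, 20->7, 21->8, 22->9, 23->10, 24->11, 25->12, 29->13, 38->14
Step 2: Rank sum for X: R1 = 1 + 2 + 3 + 4 + 8 + 10 + 13 = 41.
Step 3: U_X = R1 - n1(n1+1)/2 = 41 - 7*8/2 = 41 - 28 = 13.
       U_Y = n1*n2 - U_X = 49 - 13 = 36.
Step 4: No ties, so the exact null distribution of U (based on enumerating the C(14,7) = 3432 equally likely rank assignments) gives the two-sided p-value.
Step 5: p-value = 0.164918; compare to alpha = 0.05. fail to reject H0.

U_X = 13, p = 0.164918, fail to reject H0 at alpha = 0.05.


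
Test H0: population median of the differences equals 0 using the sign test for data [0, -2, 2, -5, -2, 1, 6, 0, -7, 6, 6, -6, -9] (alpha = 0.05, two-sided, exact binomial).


Step 1: Discard zero differences. Original n = 13; n_eff = number of nonzero differences = 11.
Nonzero differences (with sign): -2, +2, -5, -2, +1, +6, -7, +6, +6, -6, -9
Step 2: Count signs: positive = 5, negative = 6.
Step 3: Under H0: P(positive) = 0.5, so the number of positives S ~ Bin(11, 0.5).
Step 4: Two-sided exact p-value = sum of Bin(11,0.5) probabilities at or below the observed probability = 1.000000.
Step 5: alpha = 0.05. fail to reject H0.

n_eff = 11, pos = 5, neg = 6, p = 1.000000, fail to reject H0.


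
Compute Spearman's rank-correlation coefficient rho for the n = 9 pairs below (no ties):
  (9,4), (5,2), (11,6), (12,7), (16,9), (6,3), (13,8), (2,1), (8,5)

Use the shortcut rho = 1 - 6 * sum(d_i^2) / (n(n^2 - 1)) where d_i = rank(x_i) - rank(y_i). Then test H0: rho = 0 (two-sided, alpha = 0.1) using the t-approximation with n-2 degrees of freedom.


Step 1: Rank x and y separately (midranks; no ties here).
rank(x): 9->5, 5->2, 11->6, 12->7, 16->9, 6->3, 13->8, 2->1, 8->4
rank(y): 4->4, 2->2, 6->6, 7->7, 9->9, 3->3, 8->8, 1->1, 5->5
Step 2: d_i = R_x(i) - R_y(i); compute d_i^2.
  (5-4)^2=1, (2-2)^2=0, (6-6)^2=0, (7-7)^2=0, (9-9)^2=0, (3-3)^2=0, (8-8)^2=0, (1-1)^2=0, (4-5)^2=1
sum(d^2) = 2.
Step 3: rho = 1 - 6*2 / (9*(9^2 - 1)) = 1 - 12/720 = 0.983333.
Step 4: Under H0, t = rho * sqrt((n-2)/(1-rho^2)) = 14.3096 ~ t(7).
Step 5: Two-sided p-value from the t-distribution with 7 df = 0.000002.
Step 6: alpha = 0.1. reject H0.

rho = 0.9833, p = 0.000002, reject H0 at alpha = 0.1.


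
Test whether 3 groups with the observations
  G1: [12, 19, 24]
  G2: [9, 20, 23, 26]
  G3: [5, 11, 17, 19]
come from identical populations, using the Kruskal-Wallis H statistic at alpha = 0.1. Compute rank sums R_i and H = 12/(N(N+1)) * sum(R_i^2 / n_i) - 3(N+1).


Step 1: Combine all N = 11 observations and assign midranks.
sorted (value, group, rank): (5,G3,1), (9,G2,2), (11,G3,3), (12,G1,4), (17,G3,5), (19,G1,6.5), (19,G3,6.5), (20,G2,8), (23,G2,9), (24,G1,10), (26,G2,11)
Step 2: Sum ranks within each group.
R_1 = 20.5 (n_1 = 3)
R_2 = 30 (n_2 = 4)
R_3 = 15.5 (n_3 = 4)
Step 3: H = 12/(N(N+1)) * sum(R_i^2/n_i) - 3(N+1)
     = 12/(11*12) * (20.5^2/3 + 30^2/4 + 15.5^2/4) - 3*12
     = 0.090909 * 425.146 - 36
     = 2.649621.
Step 4: Ties present; correction factor C = 1 - 6/(11^3 - 11) = 0.995455. Corrected H = 2.649621 / 0.995455 = 2.661720.
Step 5: Under H0, H ~ chi^2(2); p-value = 0.264250.
Step 6: alpha = 0.1. fail to reject H0.

H = 2.6617, df = 2, p = 0.264250, fail to reject H0.


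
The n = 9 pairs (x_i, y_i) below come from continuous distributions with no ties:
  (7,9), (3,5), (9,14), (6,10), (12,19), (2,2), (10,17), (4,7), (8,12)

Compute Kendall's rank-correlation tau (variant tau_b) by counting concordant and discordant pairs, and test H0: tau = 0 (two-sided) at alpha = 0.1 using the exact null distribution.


Step 1: Enumerate the 36 unordered pairs (i,j) with i<j and classify each by sign(x_j-x_i) * sign(y_j-y_i).
  (1,2):dx=-4,dy=-4->C; (1,3):dx=+2,dy=+5->C; (1,4):dx=-1,dy=+1->D; (1,5):dx=+5,dy=+10->C
  (1,6):dx=-5,dy=-7->C; (1,7):dx=+3,dy=+8->C; (1,8):dx=-3,dy=-2->C; (1,9):dx=+1,dy=+3->C
  (2,3):dx=+6,dy=+9->C; (2,4):dx=+3,dy=+5->C; (2,5):dx=+9,dy=+14->C; (2,6):dx=-1,dy=-3->C
  (2,7):dx=+7,dy=+12->C; (2,8):dx=+1,dy=+2->C; (2,9):dx=+5,dy=+7->C; (3,4):dx=-3,dy=-4->C
  (3,5):dx=+3,dy=+5->C; (3,6):dx=-7,dy=-12->C; (3,7):dx=+1,dy=+3->C; (3,8):dx=-5,dy=-7->C
  (3,9):dx=-1,dy=-2->C; (4,5):dx=+6,dy=+9->C; (4,6):dx=-4,dy=-8->C; (4,7):dx=+4,dy=+7->C
  (4,8):dx=-2,dy=-3->C; (4,9):dx=+2,dy=+2->C; (5,6):dx=-10,dy=-17->C; (5,7):dx=-2,dy=-2->C
  (5,8):dx=-8,dy=-12->C; (5,9):dx=-4,dy=-7->C; (6,7):dx=+8,dy=+15->C; (6,8):dx=+2,dy=+5->C
  (6,9):dx=+6,dy=+10->C; (7,8):dx=-6,dy=-10->C; (7,9):dx=-2,dy=-5->C; (8,9):dx=+4,dy=+5->C
Step 2: C = 35, D = 1, total pairs = 36.
Step 3: tau = (C - D)/(n(n-1)/2) = (35 - 1)/36 = 0.944444.
Step 4: Exact two-sided p-value (enumerate n! = 362880 permutations of y under H0): p = 0.000050.
Step 5: alpha = 0.1. reject H0.

tau_b = 0.9444 (C=35, D=1), p = 0.000050, reject H0.


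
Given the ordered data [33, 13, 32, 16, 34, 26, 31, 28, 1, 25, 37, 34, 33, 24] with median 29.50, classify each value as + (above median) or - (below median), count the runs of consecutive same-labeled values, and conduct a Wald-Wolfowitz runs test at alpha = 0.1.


Step 1: Compute median = 29.50; label A = above, B = below.
Labels in order: ABABABABBBAAAB  (n_A = 7, n_B = 7)
Step 2: Count runs R = 10.
Step 3: Under H0 (random ordering), E[R] = 2*n_A*n_B/(n_A+n_B) + 1 = 2*7*7/14 + 1 = 8.0000.
        Var[R] = 2*n_A*n_B*(2*n_A*n_B - n_A - n_B) / ((n_A+n_B)^2 * (n_A+n_B-1)) = 8232/2548 = 3.2308.
        SD[R] = 1.7974.
Step 4: Continuity-corrected z = (R - 0.5 - E[R]) / SD[R] = (10 - 0.5 - 8.0000) / 1.7974 = 0.8345.
Step 5: Two-sided p-value via normal approximation = 2*(1 - Phi(|z|)) = 0.403986.
Step 6: alpha = 0.1. fail to reject H0.

R = 10, z = 0.8345, p = 0.403986, fail to reject H0.


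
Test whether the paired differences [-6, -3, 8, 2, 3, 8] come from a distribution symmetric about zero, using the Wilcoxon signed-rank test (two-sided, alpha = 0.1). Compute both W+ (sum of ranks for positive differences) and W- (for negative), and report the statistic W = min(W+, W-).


Step 1: Drop any zero differences (none here) and take |d_i|.
|d| = [6, 3, 8, 2, 3, 8]
Step 2: Midrank |d_i| (ties get averaged ranks).
ranks: |6|->4, |3|->2.5, |8|->5.5, |2|->1, |3|->2.5, |8|->5.5
Step 3: Attach original signs; sum ranks with positive sign and with negative sign.
W+ = 5.5 + 1 + 2.5 + 5.5 = 14.5
W- = 4 + 2.5 = 6.5
(Check: W+ + W- = 21 should equal n(n+1)/2 = 21.)
Step 4: Test statistic W = min(W+, W-) = 6.5.
Step 5: Ties in |d|, so use the tie-corrected normal approximation.
        E[W] = n(n+1)/4 = 6*7/4 = 10.5.
        Tie groups: |d|=3 (t=2), |d|=8 (t=2); sum(t^3 - t) = 12.
        Var[W] = n(n+1)(2n+1)/24 - sum(t^3-t)/48 = 546/24 - 12/48 = 22.5.
        z = (W - E[W]) / sqrt(Var[W]) = (6.5 - 10.5) / 4.7434 = -0.8433.
        Two-sided p = 2*Phi(z) = 0.399075.
Step 6: alpha = 0.1. fail to reject H0.

W+ = 14.5, W- = 6.5, W = min = 6.5, p = 0.399075, fail to reject H0.


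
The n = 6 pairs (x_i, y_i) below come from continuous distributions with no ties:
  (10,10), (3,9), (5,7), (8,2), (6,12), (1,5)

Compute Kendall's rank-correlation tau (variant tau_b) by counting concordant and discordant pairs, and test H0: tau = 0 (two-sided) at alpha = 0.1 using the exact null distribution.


Step 1: Enumerate the 15 unordered pairs (i,j) with i<j and classify each by sign(x_j-x_i) * sign(y_j-y_i).
  (1,2):dx=-7,dy=-1->C; (1,3):dx=-5,dy=-3->C; (1,4):dx=-2,dy=-8->C; (1,5):dx=-4,dy=+2->D
  (1,6):dx=-9,dy=-5->C; (2,3):dx=+2,dy=-2->D; (2,4):dx=+5,dy=-7->D; (2,5):dx=+3,dy=+3->C
  (2,6):dx=-2,dy=-4->C; (3,4):dx=+3,dy=-5->D; (3,5):dx=+1,dy=+5->C; (3,6):dx=-4,dy=-2->C
  (4,5):dx=-2,dy=+10->D; (4,6):dx=-7,dy=+3->D; (5,6):dx=-5,dy=-7->C
Step 2: C = 9, D = 6, total pairs = 15.
Step 3: tau = (C - D)/(n(n-1)/2) = (9 - 6)/15 = 0.200000.
Step 4: Exact two-sided p-value (enumerate n! = 720 permutations of y under H0): p = 0.719444.
Step 5: alpha = 0.1. fail to reject H0.

tau_b = 0.2000 (C=9, D=6), p = 0.719444, fail to reject H0.


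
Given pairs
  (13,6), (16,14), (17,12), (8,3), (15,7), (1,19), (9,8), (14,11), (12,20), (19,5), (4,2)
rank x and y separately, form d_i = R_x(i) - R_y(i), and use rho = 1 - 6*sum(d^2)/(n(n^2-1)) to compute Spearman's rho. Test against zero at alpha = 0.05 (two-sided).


Step 1: Rank x and y separately (midranks; no ties here).
rank(x): 13->6, 16->9, 17->10, 8->3, 15->8, 1->1, 9->4, 14->7, 12->5, 19->11, 4->2
rank(y): 6->4, 14->9, 12->8, 3->2, 7->5, 19->10, 8->6, 11->7, 20->11, 5->3, 2->1
Step 2: d_i = R_x(i) - R_y(i); compute d_i^2.
  (6-4)^2=4, (9-9)^2=0, (10-8)^2=4, (3-2)^2=1, (8-5)^2=9, (1-10)^2=81, (4-6)^2=4, (7-7)^2=0, (5-11)^2=36, (11-3)^2=64, (2-1)^2=1
sum(d^2) = 204.
Step 3: rho = 1 - 6*204 / (11*(11^2 - 1)) = 1 - 1224/1320 = 0.072727.
Step 4: Under H0, t = rho * sqrt((n-2)/(1-rho^2)) = 0.2188 ~ t(9).
Step 5: Two-sided p-value from the t-distribution with 9 df = 0.831716.
Step 6: alpha = 0.05. fail to reject H0.

rho = 0.0727, p = 0.831716, fail to reject H0 at alpha = 0.05.


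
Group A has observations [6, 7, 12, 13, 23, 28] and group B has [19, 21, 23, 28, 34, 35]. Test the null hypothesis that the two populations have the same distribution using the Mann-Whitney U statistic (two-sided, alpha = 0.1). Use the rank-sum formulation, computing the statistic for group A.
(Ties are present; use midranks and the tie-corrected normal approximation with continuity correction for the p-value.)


Step 1: Combine and sort all 12 observations; assign midranks.
sorted (value, group): (6,X), (7,X), (12,X), (13,X), (19,Y), (21,Y), (23,X), (23,Y), (28,X), (28,Y), (34,Y), (35,Y)
ranks: 6->1, 7->2, 12->3, 13->4, 19->5, 21->6, 23->7.5, 23->7.5, 28->9.5, 28->9.5, 34->11, 35->12
Step 2: Rank sum for X: R1 = 1 + 2 + 3 + 4 + 7.5 + 9.5 = 27.
Step 3: U_X = R1 - n1(n1+1)/2 = 27 - 6*7/2 = 27 - 21 = 6.
       U_Y = n1*n2 - U_X = 36 - 6 = 30.
Step 4: Ties are present, so use the tie-corrected normal approximation (with continuity correction) for the p-value.
Step 5: p-value = 0.064610; compare to alpha = 0.1. reject H0.

U_X = 6, p = 0.064610, reject H0 at alpha = 0.1.


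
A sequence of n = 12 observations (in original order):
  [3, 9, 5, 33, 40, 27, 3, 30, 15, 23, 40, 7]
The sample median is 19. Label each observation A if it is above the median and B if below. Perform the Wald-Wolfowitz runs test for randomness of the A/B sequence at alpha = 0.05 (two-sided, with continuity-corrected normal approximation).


Step 1: Compute median = 19; label A = above, B = below.
Labels in order: BBBAAABABAAB  (n_A = 6, n_B = 6)
Step 2: Count runs R = 7.
Step 3: Under H0 (random ordering), E[R] = 2*n_A*n_B/(n_A+n_B) + 1 = 2*6*6/12 + 1 = 7.0000.
        Var[R] = 2*n_A*n_B*(2*n_A*n_B - n_A - n_B) / ((n_A+n_B)^2 * (n_A+n_B-1)) = 4320/1584 = 2.7273.
        SD[R] = 1.6514.
Step 4: R = E[R], so z = 0 with no continuity correction.
Step 5: Two-sided p-value via normal approximation = 2*(1 - Phi(|z|)) = 1.000000.
Step 6: alpha = 0.05. fail to reject H0.

R = 7, z = 0.0000, p = 1.000000, fail to reject H0.


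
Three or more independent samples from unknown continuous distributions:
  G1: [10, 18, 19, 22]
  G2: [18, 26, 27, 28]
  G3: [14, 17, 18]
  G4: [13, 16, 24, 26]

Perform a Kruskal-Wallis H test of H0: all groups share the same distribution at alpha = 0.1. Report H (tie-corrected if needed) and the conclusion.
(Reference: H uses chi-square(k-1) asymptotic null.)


Step 1: Combine all N = 15 observations and assign midranks.
sorted (value, group, rank): (10,G1,1), (13,G4,2), (14,G3,3), (16,G4,4), (17,G3,5), (18,G1,7), (18,G2,7), (18,G3,7), (19,G1,9), (22,G1,10), (24,G4,11), (26,G2,12.5), (26,G4,12.5), (27,G2,14), (28,G2,15)
Step 2: Sum ranks within each group.
R_1 = 27 (n_1 = 4)
R_2 = 48.5 (n_2 = 4)
R_3 = 15 (n_3 = 3)
R_4 = 29.5 (n_4 = 4)
Step 3: H = 12/(N(N+1)) * sum(R_i^2/n_i) - 3(N+1)
     = 12/(15*16) * (27^2/4 + 48.5^2/4 + 15^2/3 + 29.5^2/4) - 3*16
     = 0.050000 * 1062.88 - 48
     = 5.143750.
Step 4: Ties present; correction factor C = 1 - 30/(15^3 - 15) = 0.991071. Corrected H = 5.143750 / 0.991071 = 5.190090.
Step 5: Under H0, H ~ chi^2(3); p-value = 0.158395.
Step 6: alpha = 0.1. fail to reject H0.

H = 5.1901, df = 3, p = 0.158395, fail to reject H0.


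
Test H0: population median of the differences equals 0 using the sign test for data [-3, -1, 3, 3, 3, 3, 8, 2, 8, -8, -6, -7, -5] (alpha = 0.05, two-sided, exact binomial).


Step 1: Discard zero differences. Original n = 13; n_eff = number of nonzero differences = 13.
Nonzero differences (with sign): -3, -1, +3, +3, +3, +3, +8, +2, +8, -8, -6, -7, -5
Step 2: Count signs: positive = 7, negative = 6.
Step 3: Under H0: P(positive) = 0.5, so the number of positives S ~ Bin(13, 0.5).
Step 4: Two-sided exact p-value = sum of Bin(13,0.5) probabilities at or below the observed probability = 1.000000.
Step 5: alpha = 0.05. fail to reject H0.

n_eff = 13, pos = 7, neg = 6, p = 1.000000, fail to reject H0.


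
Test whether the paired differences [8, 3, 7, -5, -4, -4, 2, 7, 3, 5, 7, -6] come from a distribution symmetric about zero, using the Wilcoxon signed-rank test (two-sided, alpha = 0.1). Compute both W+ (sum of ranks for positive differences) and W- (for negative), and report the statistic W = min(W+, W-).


Step 1: Drop any zero differences (none here) and take |d_i|.
|d| = [8, 3, 7, 5, 4, 4, 2, 7, 3, 5, 7, 6]
Step 2: Midrank |d_i| (ties get averaged ranks).
ranks: |8|->12, |3|->2.5, |7|->10, |5|->6.5, |4|->4.5, |4|->4.5, |2|->1, |7|->10, |3|->2.5, |5|->6.5, |7|->10, |6|->8
Step 3: Attach original signs; sum ranks with positive sign and with negative sign.
W+ = 12 + 2.5 + 10 + 1 + 10 + 2.5 + 6.5 + 10 = 54.5
W- = 6.5 + 4.5 + 4.5 + 8 = 23.5
(Check: W+ + W- = 78 should equal n(n+1)/2 = 78.)
Step 4: Test statistic W = min(W+, W-) = 23.5.
Step 5: Ties in |d|, so use the tie-corrected normal approximation.
        E[W] = n(n+1)/4 = 12*13/4 = 39.
        Tie groups: |d|=3 (t=2), |d|=4 (t=2), |d|=5 (t=2), |d|=7 (t=3); sum(t^3 - t) = 42.
        Var[W] = n(n+1)(2n+1)/24 - sum(t^3-t)/48 = 3900/24 - 42/48 = 161.625.
        z = (W - E[W]) / sqrt(Var[W]) = (23.5 - 39) / 12.7132 = -1.2192.
        Two-sided p = 2*Phi(z) = 0.222766.
Step 6: alpha = 0.1. fail to reject H0.

W+ = 54.5, W- = 23.5, W = min = 23.5, p = 0.222766, fail to reject H0.


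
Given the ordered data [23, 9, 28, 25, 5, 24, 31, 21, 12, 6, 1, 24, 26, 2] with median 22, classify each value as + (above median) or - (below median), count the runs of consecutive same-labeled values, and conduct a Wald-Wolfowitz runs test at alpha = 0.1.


Step 1: Compute median = 22; label A = above, B = below.
Labels in order: ABAABAABBBBAAB  (n_A = 7, n_B = 7)
Step 2: Count runs R = 8.
Step 3: Under H0 (random ordering), E[R] = 2*n_A*n_B/(n_A+n_B) + 1 = 2*7*7/14 + 1 = 8.0000.
        Var[R] = 2*n_A*n_B*(2*n_A*n_B - n_A - n_B) / ((n_A+n_B)^2 * (n_A+n_B-1)) = 8232/2548 = 3.2308.
        SD[R] = 1.7974.
Step 4: R = E[R], so z = 0 with no continuity correction.
Step 5: Two-sided p-value via normal approximation = 2*(1 - Phi(|z|)) = 1.000000.
Step 6: alpha = 0.1. fail to reject H0.

R = 8, z = 0.0000, p = 1.000000, fail to reject H0.


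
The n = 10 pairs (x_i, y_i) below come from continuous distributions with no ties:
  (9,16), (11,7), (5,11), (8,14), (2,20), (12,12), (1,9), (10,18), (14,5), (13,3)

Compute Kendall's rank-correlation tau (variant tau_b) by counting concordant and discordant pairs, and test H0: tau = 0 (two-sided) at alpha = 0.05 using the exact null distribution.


Step 1: Enumerate the 45 unordered pairs (i,j) with i<j and classify each by sign(x_j-x_i) * sign(y_j-y_i).
  (1,2):dx=+2,dy=-9->D; (1,3):dx=-4,dy=-5->C; (1,4):dx=-1,dy=-2->C; (1,5):dx=-7,dy=+4->D
  (1,6):dx=+3,dy=-4->D; (1,7):dx=-8,dy=-7->C; (1,8):dx=+1,dy=+2->C; (1,9):dx=+5,dy=-11->D
  (1,10):dx=+4,dy=-13->D; (2,3):dx=-6,dy=+4->D; (2,4):dx=-3,dy=+7->D; (2,5):dx=-9,dy=+13->D
  (2,6):dx=+1,dy=+5->C; (2,7):dx=-10,dy=+2->D; (2,8):dx=-1,dy=+11->D; (2,9):dx=+3,dy=-2->D
  (2,10):dx=+2,dy=-4->D; (3,4):dx=+3,dy=+3->C; (3,5):dx=-3,dy=+9->D; (3,6):dx=+7,dy=+1->C
  (3,7):dx=-4,dy=-2->C; (3,8):dx=+5,dy=+7->C; (3,9):dx=+9,dy=-6->D; (3,10):dx=+8,dy=-8->D
  (4,5):dx=-6,dy=+6->D; (4,6):dx=+4,dy=-2->D; (4,7):dx=-7,dy=-5->C; (4,8):dx=+2,dy=+4->C
  (4,9):dx=+6,dy=-9->D; (4,10):dx=+5,dy=-11->D; (5,6):dx=+10,dy=-8->D; (5,7):dx=-1,dy=-11->C
  (5,8):dx=+8,dy=-2->D; (5,9):dx=+12,dy=-15->D; (5,10):dx=+11,dy=-17->D; (6,7):dx=-11,dy=-3->C
  (6,8):dx=-2,dy=+6->D; (6,9):dx=+2,dy=-7->D; (6,10):dx=+1,dy=-9->D; (7,8):dx=+9,dy=+9->C
  (7,9):dx=+13,dy=-4->D; (7,10):dx=+12,dy=-6->D; (8,9):dx=+4,dy=-13->D; (8,10):dx=+3,dy=-15->D
  (9,10):dx=-1,dy=-2->C
Step 2: C = 15, D = 30, total pairs = 45.
Step 3: tau = (C - D)/(n(n-1)/2) = (15 - 30)/45 = -0.333333.
Step 4: Exact two-sided p-value (enumerate n! = 3628800 permutations of y under H0): p = 0.216373.
Step 5: alpha = 0.05. fail to reject H0.

tau_b = -0.3333 (C=15, D=30), p = 0.216373, fail to reject H0.


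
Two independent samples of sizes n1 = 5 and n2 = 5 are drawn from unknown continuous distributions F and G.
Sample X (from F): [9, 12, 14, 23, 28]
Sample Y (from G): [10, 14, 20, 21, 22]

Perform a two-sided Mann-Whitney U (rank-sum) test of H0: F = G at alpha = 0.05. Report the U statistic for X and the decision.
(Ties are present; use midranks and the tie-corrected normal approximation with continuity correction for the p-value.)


Step 1: Combine and sort all 10 observations; assign midranks.
sorted (value, group): (9,X), (10,Y), (12,X), (14,X), (14,Y), (20,Y), (21,Y), (22,Y), (23,X), (28,X)
ranks: 9->1, 10->2, 12->3, 14->4.5, 14->4.5, 20->6, 21->7, 22->8, 23->9, 28->10
Step 2: Rank sum for X: R1 = 1 + 3 + 4.5 + 9 + 10 = 27.5.
Step 3: U_X = R1 - n1(n1+1)/2 = 27.5 - 5*6/2 = 27.5 - 15 = 12.5.
       U_Y = n1*n2 - U_X = 25 - 12.5 = 12.5.
Step 4: Ties are present, so use the tie-corrected normal approximation (with continuity correction) for the p-value.
Step 5: p-value = 1.000000; compare to alpha = 0.05. fail to reject H0.

U_X = 12.5, p = 1.000000, fail to reject H0 at alpha = 0.05.


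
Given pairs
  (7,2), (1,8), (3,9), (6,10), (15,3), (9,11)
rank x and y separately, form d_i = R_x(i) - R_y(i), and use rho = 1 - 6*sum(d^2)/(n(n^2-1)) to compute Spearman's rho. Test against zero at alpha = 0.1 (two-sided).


Step 1: Rank x and y separately (midranks; no ties here).
rank(x): 7->4, 1->1, 3->2, 6->3, 15->6, 9->5
rank(y): 2->1, 8->3, 9->4, 10->5, 3->2, 11->6
Step 2: d_i = R_x(i) - R_y(i); compute d_i^2.
  (4-1)^2=9, (1-3)^2=4, (2-4)^2=4, (3-5)^2=4, (6-2)^2=16, (5-6)^2=1
sum(d^2) = 38.
Step 3: rho = 1 - 6*38 / (6*(6^2 - 1)) = 1 - 228/210 = -0.085714.
Step 4: Under H0, t = rho * sqrt((n-2)/(1-rho^2)) = -0.1721 ~ t(4).
Step 5: Two-sided p-value from the t-distribution with 4 df = 0.871743.
Step 6: alpha = 0.1. fail to reject H0.

rho = -0.0857, p = 0.871743, fail to reject H0 at alpha = 0.1.


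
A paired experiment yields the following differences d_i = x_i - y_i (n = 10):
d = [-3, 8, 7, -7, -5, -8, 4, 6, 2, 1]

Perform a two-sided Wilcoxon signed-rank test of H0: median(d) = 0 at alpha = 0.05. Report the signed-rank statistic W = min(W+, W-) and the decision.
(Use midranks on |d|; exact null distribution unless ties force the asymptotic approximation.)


Step 1: Drop any zero differences (none here) and take |d_i|.
|d| = [3, 8, 7, 7, 5, 8, 4, 6, 2, 1]
Step 2: Midrank |d_i| (ties get averaged ranks).
ranks: |3|->3, |8|->9.5, |7|->7.5, |7|->7.5, |5|->5, |8|->9.5, |4|->4, |6|->6, |2|->2, |1|->1
Step 3: Attach original signs; sum ranks with positive sign and with negative sign.
W+ = 9.5 + 7.5 + 4 + 6 + 2 + 1 = 30
W- = 3 + 7.5 + 5 + 9.5 = 25
(Check: W+ + W- = 55 should equal n(n+1)/2 = 55.)
Step 4: Test statistic W = min(W+, W-) = 25.
Step 5: Ties in |d|, so use the tie-corrected normal approximation.
        E[W] = n(n+1)/4 = 10*11/4 = 27.5.
        Tie groups: |d|=7 (t=2), |d|=8 (t=2); sum(t^3 - t) = 12.
        Var[W] = n(n+1)(2n+1)/24 - sum(t^3-t)/48 = 2310/24 - 12/48 = 96.
        z = (W - E[W]) / sqrt(Var[W]) = (25 - 27.5) / 9.7980 = -0.2552.
        Two-sided p = 2*Phi(z) = 0.798603.
Step 6: alpha = 0.05. fail to reject H0.

W+ = 30, W- = 25, W = min = 25, p = 0.798603, fail to reject H0.


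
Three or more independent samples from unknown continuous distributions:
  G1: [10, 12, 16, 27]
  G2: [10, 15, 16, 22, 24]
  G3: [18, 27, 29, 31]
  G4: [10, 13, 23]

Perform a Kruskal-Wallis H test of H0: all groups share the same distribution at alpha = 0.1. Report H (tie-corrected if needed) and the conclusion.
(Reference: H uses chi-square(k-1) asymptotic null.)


Step 1: Combine all N = 16 observations and assign midranks.
sorted (value, group, rank): (10,G1,2), (10,G2,2), (10,G4,2), (12,G1,4), (13,G4,5), (15,G2,6), (16,G1,7.5), (16,G2,7.5), (18,G3,9), (22,G2,10), (23,G4,11), (24,G2,12), (27,G1,13.5), (27,G3,13.5), (29,G3,15), (31,G3,16)
Step 2: Sum ranks within each group.
R_1 = 27 (n_1 = 4)
R_2 = 37.5 (n_2 = 5)
R_3 = 53.5 (n_3 = 4)
R_4 = 18 (n_4 = 3)
Step 3: H = 12/(N(N+1)) * sum(R_i^2/n_i) - 3(N+1)
     = 12/(16*17) * (27^2/4 + 37.5^2/5 + 53.5^2/4 + 18^2/3) - 3*17
     = 0.044118 * 1287.06 - 51
     = 5.782169.
Step 4: Ties present; correction factor C = 1 - 36/(16^3 - 16) = 0.991176. Corrected H = 5.782169 / 0.991176 = 5.833642.
Step 5: Under H0, H ~ chi^2(3); p-value = 0.119990.
Step 6: alpha = 0.1. fail to reject H0.

H = 5.8336, df = 3, p = 0.119990, fail to reject H0.


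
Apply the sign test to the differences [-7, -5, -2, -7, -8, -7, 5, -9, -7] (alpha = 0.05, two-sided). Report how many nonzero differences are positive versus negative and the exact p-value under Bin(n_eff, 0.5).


Step 1: Discard zero differences. Original n = 9; n_eff = number of nonzero differences = 9.
Nonzero differences (with sign): -7, -5, -2, -7, -8, -7, +5, -9, -7
Step 2: Count signs: positive = 1, negative = 8.
Step 3: Under H0: P(positive) = 0.5, so the number of positives S ~ Bin(9, 0.5).
Step 4: Two-sided exact p-value = sum of Bin(9,0.5) probabilities at or below the observed probability = 0.039062.
Step 5: alpha = 0.05. reject H0.

n_eff = 9, pos = 1, neg = 8, p = 0.039062, reject H0.


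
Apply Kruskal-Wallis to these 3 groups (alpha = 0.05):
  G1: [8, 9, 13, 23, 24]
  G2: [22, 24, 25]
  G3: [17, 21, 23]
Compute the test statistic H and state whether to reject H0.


Step 1: Combine all N = 11 observations and assign midranks.
sorted (value, group, rank): (8,G1,1), (9,G1,2), (13,G1,3), (17,G3,4), (21,G3,5), (22,G2,6), (23,G1,7.5), (23,G3,7.5), (24,G1,9.5), (24,G2,9.5), (25,G2,11)
Step 2: Sum ranks within each group.
R_1 = 23 (n_1 = 5)
R_2 = 26.5 (n_2 = 3)
R_3 = 16.5 (n_3 = 3)
Step 3: H = 12/(N(N+1)) * sum(R_i^2/n_i) - 3(N+1)
     = 12/(11*12) * (23^2/5 + 26.5^2/3 + 16.5^2/3) - 3*12
     = 0.090909 * 430.633 - 36
     = 3.148485.
Step 4: Ties present; correction factor C = 1 - 12/(11^3 - 11) = 0.990909. Corrected H = 3.148485 / 0.990909 = 3.177370.
Step 5: Under H0, H ~ chi^2(2); p-value = 0.204194.
Step 6: alpha = 0.05. fail to reject H0.

H = 3.1774, df = 2, p = 0.204194, fail to reject H0.


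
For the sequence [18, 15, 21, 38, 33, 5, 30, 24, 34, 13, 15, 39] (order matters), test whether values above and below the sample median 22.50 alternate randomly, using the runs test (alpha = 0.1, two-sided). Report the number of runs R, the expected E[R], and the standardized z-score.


Step 1: Compute median = 22.50; label A = above, B = below.
Labels in order: BBBAABAAABBA  (n_A = 6, n_B = 6)
Step 2: Count runs R = 6.
Step 3: Under H0 (random ordering), E[R] = 2*n_A*n_B/(n_A+n_B) + 1 = 2*6*6/12 + 1 = 7.0000.
        Var[R] = 2*n_A*n_B*(2*n_A*n_B - n_A - n_B) / ((n_A+n_B)^2 * (n_A+n_B-1)) = 4320/1584 = 2.7273.
        SD[R] = 1.6514.
Step 4: Continuity-corrected z = (R + 0.5 - E[R]) / SD[R] = (6 + 0.5 - 7.0000) / 1.6514 = -0.3028.
Step 5: Two-sided p-value via normal approximation = 2*(1 - Phi(|z|)) = 0.762069.
Step 6: alpha = 0.1. fail to reject H0.

R = 6, z = -0.3028, p = 0.762069, fail to reject H0.


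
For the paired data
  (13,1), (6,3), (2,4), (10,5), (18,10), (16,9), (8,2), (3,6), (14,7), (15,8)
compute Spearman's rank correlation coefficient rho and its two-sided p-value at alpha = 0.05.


Step 1: Rank x and y separately (midranks; no ties here).
rank(x): 13->6, 6->3, 2->1, 10->5, 18->10, 16->9, 8->4, 3->2, 14->7, 15->8
rank(y): 1->1, 3->3, 4->4, 5->5, 10->10, 9->9, 2->2, 6->6, 7->7, 8->8
Step 2: d_i = R_x(i) - R_y(i); compute d_i^2.
  (6-1)^2=25, (3-3)^2=0, (1-4)^2=9, (5-5)^2=0, (10-10)^2=0, (9-9)^2=0, (4-2)^2=4, (2-6)^2=16, (7-7)^2=0, (8-8)^2=0
sum(d^2) = 54.
Step 3: rho = 1 - 6*54 / (10*(10^2 - 1)) = 1 - 324/990 = 0.672727.
Step 4: Under H0, t = rho * sqrt((n-2)/(1-rho^2)) = 2.5717 ~ t(8).
Step 5: Two-sided p-value from the t-distribution with 8 df = 0.033041.
Step 6: alpha = 0.05. reject H0.

rho = 0.6727, p = 0.033041, reject H0 at alpha = 0.05.


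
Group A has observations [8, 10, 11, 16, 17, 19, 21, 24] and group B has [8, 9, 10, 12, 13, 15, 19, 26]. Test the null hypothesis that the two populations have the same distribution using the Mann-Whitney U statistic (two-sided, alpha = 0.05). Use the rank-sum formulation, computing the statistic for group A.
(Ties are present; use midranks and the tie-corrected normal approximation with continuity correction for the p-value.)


Step 1: Combine and sort all 16 observations; assign midranks.
sorted (value, group): (8,X), (8,Y), (9,Y), (10,X), (10,Y), (11,X), (12,Y), (13,Y), (15,Y), (16,X), (17,X), (19,X), (19,Y), (21,X), (24,X), (26,Y)
ranks: 8->1.5, 8->1.5, 9->3, 10->4.5, 10->4.5, 11->6, 12->7, 13->8, 15->9, 16->10, 17->11, 19->12.5, 19->12.5, 21->14, 24->15, 26->16
Step 2: Rank sum for X: R1 = 1.5 + 4.5 + 6 + 10 + 11 + 12.5 + 14 + 15 = 74.5.
Step 3: U_X = R1 - n1(n1+1)/2 = 74.5 - 8*9/2 = 74.5 - 36 = 38.5.
       U_Y = n1*n2 - U_X = 64 - 38.5 = 25.5.
Step 4: Ties are present, so use the tie-corrected normal approximation (with continuity correction) for the p-value.
Step 5: p-value = 0.527700; compare to alpha = 0.05. fail to reject H0.

U_X = 38.5, p = 0.527700, fail to reject H0 at alpha = 0.05.


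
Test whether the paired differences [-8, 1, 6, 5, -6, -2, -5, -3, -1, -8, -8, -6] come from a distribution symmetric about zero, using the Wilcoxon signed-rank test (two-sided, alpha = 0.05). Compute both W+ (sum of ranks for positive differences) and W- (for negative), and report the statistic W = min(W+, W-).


Step 1: Drop any zero differences (none here) and take |d_i|.
|d| = [8, 1, 6, 5, 6, 2, 5, 3, 1, 8, 8, 6]
Step 2: Midrank |d_i| (ties get averaged ranks).
ranks: |8|->11, |1|->1.5, |6|->8, |5|->5.5, |6|->8, |2|->3, |5|->5.5, |3|->4, |1|->1.5, |8|->11, |8|->11, |6|->8
Step 3: Attach original signs; sum ranks with positive sign and with negative sign.
W+ = 1.5 + 8 + 5.5 = 15
W- = 11 + 8 + 3 + 5.5 + 4 + 1.5 + 11 + 11 + 8 = 63
(Check: W+ + W- = 78 should equal n(n+1)/2 = 78.)
Step 4: Test statistic W = min(W+, W-) = 15.
Step 5: Ties in |d|, so use the tie-corrected normal approximation.
        E[W] = n(n+1)/4 = 12*13/4 = 39.
        Tie groups: |d|=1 (t=2), |d|=5 (t=2), |d|=6 (t=3), |d|=8 (t=3); sum(t^3 - t) = 60.
        Var[W] = n(n+1)(2n+1)/24 - sum(t^3-t)/48 = 3900/24 - 60/48 = 161.25.
        z = (W - E[W]) / sqrt(Var[W]) = (15 - 39) / 12.6984 = -1.8900.
        Two-sided p = 2*Phi(z) = 0.058758.
Step 6: alpha = 0.05. fail to reject H0.

W+ = 15, W- = 63, W = min = 15, p = 0.058758, fail to reject H0.


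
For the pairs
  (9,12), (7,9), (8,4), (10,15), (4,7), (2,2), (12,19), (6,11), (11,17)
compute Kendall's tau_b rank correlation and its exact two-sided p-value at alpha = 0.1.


Step 1: Enumerate the 36 unordered pairs (i,j) with i<j and classify each by sign(x_j-x_i) * sign(y_j-y_i).
  (1,2):dx=-2,dy=-3->C; (1,3):dx=-1,dy=-8->C; (1,4):dx=+1,dy=+3->C; (1,5):dx=-5,dy=-5->C
  (1,6):dx=-7,dy=-10->C; (1,7):dx=+3,dy=+7->C; (1,8):dx=-3,dy=-1->C; (1,9):dx=+2,dy=+5->C
  (2,3):dx=+1,dy=-5->D; (2,4):dx=+3,dy=+6->C; (2,5):dx=-3,dy=-2->C; (2,6):dx=-5,dy=-7->C
  (2,7):dx=+5,dy=+10->C; (2,8):dx=-1,dy=+2->D; (2,9):dx=+4,dy=+8->C; (3,4):dx=+2,dy=+11->C
  (3,5):dx=-4,dy=+3->D; (3,6):dx=-6,dy=-2->C; (3,7):dx=+4,dy=+15->C; (3,8):dx=-2,dy=+7->D
  (3,9):dx=+3,dy=+13->C; (4,5):dx=-6,dy=-8->C; (4,6):dx=-8,dy=-13->C; (4,7):dx=+2,dy=+4->C
  (4,8):dx=-4,dy=-4->C; (4,9):dx=+1,dy=+2->C; (5,6):dx=-2,dy=-5->C; (5,7):dx=+8,dy=+12->C
  (5,8):dx=+2,dy=+4->C; (5,9):dx=+7,dy=+10->C; (6,7):dx=+10,dy=+17->C; (6,8):dx=+4,dy=+9->C
  (6,9):dx=+9,dy=+15->C; (7,8):dx=-6,dy=-8->C; (7,9):dx=-1,dy=-2->C; (8,9):dx=+5,dy=+6->C
Step 2: C = 32, D = 4, total pairs = 36.
Step 3: tau = (C - D)/(n(n-1)/2) = (32 - 4)/36 = 0.777778.
Step 4: Exact two-sided p-value (enumerate n! = 362880 permutations of y under H0): p = 0.002425.
Step 5: alpha = 0.1. reject H0.

tau_b = 0.7778 (C=32, D=4), p = 0.002425, reject H0.


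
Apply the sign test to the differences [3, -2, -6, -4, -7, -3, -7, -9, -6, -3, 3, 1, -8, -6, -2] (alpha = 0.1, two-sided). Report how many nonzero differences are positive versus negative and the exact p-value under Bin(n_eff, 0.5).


Step 1: Discard zero differences. Original n = 15; n_eff = number of nonzero differences = 15.
Nonzero differences (with sign): +3, -2, -6, -4, -7, -3, -7, -9, -6, -3, +3, +1, -8, -6, -2
Step 2: Count signs: positive = 3, negative = 12.
Step 3: Under H0: P(positive) = 0.5, so the number of positives S ~ Bin(15, 0.5).
Step 4: Two-sided exact p-value = sum of Bin(15,0.5) probabilities at or below the observed probability = 0.035156.
Step 5: alpha = 0.1. reject H0.

n_eff = 15, pos = 3, neg = 12, p = 0.035156, reject H0.


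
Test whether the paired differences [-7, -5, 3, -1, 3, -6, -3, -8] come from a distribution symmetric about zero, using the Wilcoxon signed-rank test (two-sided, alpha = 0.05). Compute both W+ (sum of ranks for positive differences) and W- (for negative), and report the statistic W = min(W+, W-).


Step 1: Drop any zero differences (none here) and take |d_i|.
|d| = [7, 5, 3, 1, 3, 6, 3, 8]
Step 2: Midrank |d_i| (ties get averaged ranks).
ranks: |7|->7, |5|->5, |3|->3, |1|->1, |3|->3, |6|->6, |3|->3, |8|->8
Step 3: Attach original signs; sum ranks with positive sign and with negative sign.
W+ = 3 + 3 = 6
W- = 7 + 5 + 1 + 6 + 3 + 8 = 30
(Check: W+ + W- = 36 should equal n(n+1)/2 = 36.)
Step 4: Test statistic W = min(W+, W-) = 6.
Step 5: Ties in |d|, so use the tie-corrected normal approximation.
        E[W] = n(n+1)/4 = 8*9/4 = 18.
        Tie groups: |d|=3 (t=3); sum(t^3 - t) = 24.
        Var[W] = n(n+1)(2n+1)/24 - sum(t^3-t)/48 = 1224/24 - 24/48 = 50.5.
        z = (W - E[W]) / sqrt(Var[W]) = (6 - 18) / 7.1063 = -1.6886.
        Two-sided p = 2*Phi(z) = 0.091290.
Step 6: alpha = 0.05. fail to reject H0.

W+ = 6, W- = 30, W = min = 6, p = 0.091290, fail to reject H0.


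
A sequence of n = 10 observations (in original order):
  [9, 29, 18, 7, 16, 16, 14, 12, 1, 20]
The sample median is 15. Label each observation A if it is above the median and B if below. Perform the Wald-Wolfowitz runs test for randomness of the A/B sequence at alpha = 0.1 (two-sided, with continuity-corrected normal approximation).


Step 1: Compute median = 15; label A = above, B = below.
Labels in order: BAABAABBBA  (n_A = 5, n_B = 5)
Step 2: Count runs R = 6.
Step 3: Under H0 (random ordering), E[R] = 2*n_A*n_B/(n_A+n_B) + 1 = 2*5*5/10 + 1 = 6.0000.
        Var[R] = 2*n_A*n_B*(2*n_A*n_B - n_A - n_B) / ((n_A+n_B)^2 * (n_A+n_B-1)) = 2000/900 = 2.2222.
        SD[R] = 1.4907.
Step 4: R = E[R], so z = 0 with no continuity correction.
Step 5: Two-sided p-value via normal approximation = 2*(1 - Phi(|z|)) = 1.000000.
Step 6: alpha = 0.1. fail to reject H0.

R = 6, z = 0.0000, p = 1.000000, fail to reject H0.


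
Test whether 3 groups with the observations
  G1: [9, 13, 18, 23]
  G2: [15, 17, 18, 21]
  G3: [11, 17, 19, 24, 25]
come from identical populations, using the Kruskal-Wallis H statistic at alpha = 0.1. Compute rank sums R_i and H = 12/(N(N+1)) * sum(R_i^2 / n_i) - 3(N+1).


Step 1: Combine all N = 13 observations and assign midranks.
sorted (value, group, rank): (9,G1,1), (11,G3,2), (13,G1,3), (15,G2,4), (17,G2,5.5), (17,G3,5.5), (18,G1,7.5), (18,G2,7.5), (19,G3,9), (21,G2,10), (23,G1,11), (24,G3,12), (25,G3,13)
Step 2: Sum ranks within each group.
R_1 = 22.5 (n_1 = 4)
R_2 = 27 (n_2 = 4)
R_3 = 41.5 (n_3 = 5)
Step 3: H = 12/(N(N+1)) * sum(R_i^2/n_i) - 3(N+1)
     = 12/(13*14) * (22.5^2/4 + 27^2/4 + 41.5^2/5) - 3*14
     = 0.065934 * 653.263 - 42
     = 1.072253.
Step 4: Ties present; correction factor C = 1 - 12/(13^3 - 13) = 0.994505. Corrected H = 1.072253 / 0.994505 = 1.078177.
Step 5: Under H0, H ~ chi^2(2); p-value = 0.583280.
Step 6: alpha = 0.1. fail to reject H0.

H = 1.0782, df = 2, p = 0.583280, fail to reject H0.
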